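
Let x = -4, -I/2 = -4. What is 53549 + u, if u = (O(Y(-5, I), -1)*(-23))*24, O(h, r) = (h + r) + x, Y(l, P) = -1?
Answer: 56861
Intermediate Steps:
I = 8 (I = -2*(-4) = 8)
O(h, r) = -4 + h + r (O(h, r) = (h + r) - 4 = -4 + h + r)
u = 3312 (u = ((-4 - 1 - 1)*(-23))*24 = -6*(-23)*24 = 138*24 = 3312)
53549 + u = 53549 + 3312 = 56861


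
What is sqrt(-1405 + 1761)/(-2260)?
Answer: -sqrt(89)/1130 ≈ -0.0083487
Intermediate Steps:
sqrt(-1405 + 1761)/(-2260) = sqrt(356)*(-1/2260) = (2*sqrt(89))*(-1/2260) = -sqrt(89)/1130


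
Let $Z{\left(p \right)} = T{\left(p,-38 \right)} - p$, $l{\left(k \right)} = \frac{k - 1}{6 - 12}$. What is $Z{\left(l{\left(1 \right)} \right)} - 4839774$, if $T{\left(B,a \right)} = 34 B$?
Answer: $-4839774$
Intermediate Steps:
$l{\left(k \right)} = \frac{1}{6} - \frac{k}{6}$ ($l{\left(k \right)} = \frac{-1 + k}{-6} = \left(-1 + k\right) \left(- \frac{1}{6}\right) = \frac{1}{6} - \frac{k}{6}$)
$Z{\left(p \right)} = 33 p$ ($Z{\left(p \right)} = 34 p - p = 33 p$)
$Z{\left(l{\left(1 \right)} \right)} - 4839774 = 33 \left(\frac{1}{6} - \frac{1}{6}\right) - 4839774 = 33 \cdot 0 - 4839774 = 0 - 4839774 = -4839774$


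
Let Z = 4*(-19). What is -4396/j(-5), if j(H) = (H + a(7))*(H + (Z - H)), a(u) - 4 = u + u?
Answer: 1099/247 ≈ 4.4494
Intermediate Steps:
Z = -76
a(u) = 4 + 2*u (a(u) = 4 + (u + u) = 4 + 2*u)
j(H) = -1368 - 76*H (j(H) = (H + (4 + 2*7))*(H + (-76 - H)) = (H + (4 + 14))*(-76) = (H + 18)*(-76) = (18 + H)*(-76) = -1368 - 76*H)
-4396/j(-5) = -4396/(-1368 - 76*(-5)) = -4396/(-1368 + 380) = -4396/(-988) = -4396*(-1/988) = 1099/247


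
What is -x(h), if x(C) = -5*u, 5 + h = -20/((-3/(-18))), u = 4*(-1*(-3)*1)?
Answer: 60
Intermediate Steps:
u = 12 (u = 4*(3*1) = 4*3 = 12)
h = -125 (h = -5 - 20/((-3/(-18))) = -5 - 20/((-3*(-1/18))) = -5 - 20/1/6 = -5 - 20*6 = -5 - 120 = -125)
x(C) = -60 (x(C) = -5*12 = -1*60 = -60)
-x(h) = -1*(-60) = 60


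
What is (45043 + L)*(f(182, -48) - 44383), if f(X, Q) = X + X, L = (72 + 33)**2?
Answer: -2468057292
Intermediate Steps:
L = 11025 (L = 105**2 = 11025)
f(X, Q) = 2*X
(45043 + L)*(f(182, -48) - 44383) = (45043 + 11025)*(2*182 - 44383) = 56068*(364 - 44383) = 56068*(-44019) = -2468057292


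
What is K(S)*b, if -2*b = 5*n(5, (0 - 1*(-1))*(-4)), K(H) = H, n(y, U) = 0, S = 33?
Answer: 0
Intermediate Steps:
b = 0 (b = -5*0/2 = -½*0 = 0)
K(S)*b = 33*0 = 0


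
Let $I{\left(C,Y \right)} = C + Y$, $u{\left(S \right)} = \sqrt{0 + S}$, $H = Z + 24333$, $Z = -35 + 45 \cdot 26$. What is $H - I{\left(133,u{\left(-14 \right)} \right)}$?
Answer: $25335 - i \sqrt{14} \approx 25335.0 - 3.7417 i$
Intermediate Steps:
$Z = 1135$ ($Z = -35 + 1170 = 1135$)
$H = 25468$ ($H = 1135 + 24333 = 25468$)
$u{\left(S \right)} = \sqrt{S}$
$H - I{\left(133,u{\left(-14 \right)} \right)} = 25468 - \left(133 + \sqrt{-14}\right) = 25468 - \left(133 + i \sqrt{14}\right) = 25335 - i \sqrt{14}$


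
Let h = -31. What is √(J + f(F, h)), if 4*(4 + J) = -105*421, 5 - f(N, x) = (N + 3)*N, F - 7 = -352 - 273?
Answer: I*√1564481/2 ≈ 625.4*I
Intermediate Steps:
F = -618 (F = 7 + (-352 - 273) = 7 - 625 = -618)
f(N, x) = 5 - N*(3 + N) (f(N, x) = 5 - (N + 3)*N = 5 - (3 + N)*N = 5 - N*(3 + N))
J = -44221/4 (J = -4 + (-105*421)/4 = -4 + (¼)*(-44205) = -4 - 44205/4 = -44221/4 ≈ -11055.)
√(J + f(F, h)) = √(-44221/4 + (5 - 1*(-618)² - 3*(-618))) = √(-44221/4 + (5 - 1*381924 + 1854)) = √(-44221/4 + (5 - 381924 + 1854)) = √(-44221/4 - 380065) = √(-1564481/4) = I*√1564481/2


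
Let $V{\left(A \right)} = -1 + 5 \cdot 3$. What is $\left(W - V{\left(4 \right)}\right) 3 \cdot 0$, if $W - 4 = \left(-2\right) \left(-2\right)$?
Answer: $0$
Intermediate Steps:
$V{\left(A \right)} = 14$ ($V{\left(A \right)} = -1 + 15 = 14$)
$W = 8$ ($W = 4 - -4 = 4 + 4 = 8$)
$\left(W - V{\left(4 \right)}\right) 3 \cdot 0 = \left(8 - 14\right) 3 \cdot 0 = \left(-6\right) 3 \cdot 0 = \left(-18\right) 0 = 0$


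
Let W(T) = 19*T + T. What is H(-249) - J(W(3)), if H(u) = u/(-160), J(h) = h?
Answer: -9351/160 ≈ -58.444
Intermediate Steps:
W(T) = 20*T
H(u) = -u/160 (H(u) = u*(-1/160) = -u/160)
H(-249) - J(W(3)) = -1/160*(-249) - 20*3 = 249/160 - 1*60 = 249/160 - 60 = -9351/160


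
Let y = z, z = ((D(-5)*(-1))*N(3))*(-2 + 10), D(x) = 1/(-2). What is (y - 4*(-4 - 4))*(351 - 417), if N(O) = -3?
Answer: -1320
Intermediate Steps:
D(x) = -½
z = -12 (z = (-½*(-1)*(-3))*(-2 + 10) = ((½)*(-3))*8 = -3/2*8 = -12)
y = -12
(y - 4*(-4 - 4))*(351 - 417) = (-12 - 4*(-4 - 4))*(351 - 417) = (-12 - 4*(-8))*(-66) = (-12 + 32)*(-66) = 20*(-66) = -1320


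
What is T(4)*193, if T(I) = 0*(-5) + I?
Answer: 772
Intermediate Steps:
T(I) = I (T(I) = 0 + I = I)
T(4)*193 = 4*193 = 772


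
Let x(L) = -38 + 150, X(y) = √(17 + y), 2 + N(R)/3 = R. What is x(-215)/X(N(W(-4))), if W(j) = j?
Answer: -112*I ≈ -112.0*I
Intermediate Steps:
N(R) = -6 + 3*R
x(L) = 112
x(-215)/X(N(W(-4))) = 112/(√(17 + (-6 + 3*(-4)))) = 112/(√(17 + (-6 - 12))) = 112/(√(17 - 18)) = 112/(√(-1)) = 112/I = 112*(-I) = -112*I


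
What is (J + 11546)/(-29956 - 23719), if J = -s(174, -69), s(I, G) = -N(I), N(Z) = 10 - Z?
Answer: -11382/53675 ≈ -0.21205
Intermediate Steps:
s(I, G) = -10 + I (s(I, G) = -(10 - I) = -10 + I)
J = -164 (J = -(-10 + 174) = -1*164 = -164)
(J + 11546)/(-29956 - 23719) = (-164 + 11546)/(-29956 - 23719) = 11382/(-53675) = 11382*(-1/53675) = -11382/53675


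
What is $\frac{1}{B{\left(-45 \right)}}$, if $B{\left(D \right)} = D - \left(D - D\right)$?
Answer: $- \frac{1}{45} \approx -0.022222$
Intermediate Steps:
$B{\left(D \right)} = D$ ($B{\left(D \right)} = D - 0 = D + 0 = D$)
$\frac{1}{B{\left(-45 \right)}} = \frac{1}{-45} = - \frac{1}{45}$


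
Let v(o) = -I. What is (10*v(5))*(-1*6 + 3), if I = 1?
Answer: 30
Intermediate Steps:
v(o) = -1 (v(o) = -1*1 = -1)
(10*v(5))*(-1*6 + 3) = (10*(-1))*(-1*6 + 3) = -10*(-6 + 3) = -10*(-3) = 30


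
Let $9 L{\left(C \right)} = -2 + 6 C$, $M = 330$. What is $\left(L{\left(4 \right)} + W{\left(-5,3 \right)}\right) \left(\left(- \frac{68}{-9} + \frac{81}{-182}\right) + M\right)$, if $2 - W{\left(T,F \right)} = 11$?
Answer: $- \frac{32579033}{14742} \approx -2209.9$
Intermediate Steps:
$W{\left(T,F \right)} = -9$ ($W{\left(T,F \right)} = 2 - 11 = -9$)
$L{\left(C \right)} = - \frac{2}{9} + \frac{2 C}{3}$ ($L{\left(C \right)} = \frac{-2 + 6 C}{9} = - \frac{2}{9} + \frac{2 C}{3}$)
$\left(L{\left(4 \right)} + W{\left(-5,3 \right)}\right) \left(\left(- \frac{68}{-9} + \frac{81}{-182}\right) + M\right) = \left(\left(- \frac{2}{9} + \frac{2}{3} \cdot 4\right) - 9\right) \left(\left(- \frac{68}{-9} + \frac{81}{-182}\right) + 330\right) = \left(\left(- \frac{2}{9} + \frac{8}{3}\right) - 9\right) \left(\left(\left(-68\right) \left(- \frac{1}{9}\right) + 81 \left(- \frac{1}{182}\right)\right) + 330\right) = \left(\frac{22}{9} - 9\right) \left(\left(\frac{68}{9} - \frac{81}{182}\right) + 330\right) = - \frac{59 \left(\frac{11647}{1638} + 330\right)}{9} = \left(- \frac{59}{9}\right) \frac{552187}{1638} = - \frac{32579033}{14742}$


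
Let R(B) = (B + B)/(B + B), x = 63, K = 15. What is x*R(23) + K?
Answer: 78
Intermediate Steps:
R(B) = 1 (R(B) = (2*B)/((2*B)) = (2*B)*(1/(2*B)) = 1)
x*R(23) + K = 63*1 + 15 = 63 + 15 = 78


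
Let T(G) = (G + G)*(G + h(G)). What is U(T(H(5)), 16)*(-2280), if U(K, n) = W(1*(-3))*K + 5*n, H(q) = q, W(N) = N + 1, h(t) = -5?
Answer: -182400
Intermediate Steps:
W(N) = 1 + N
T(G) = 2*G*(-5 + G) (T(G) = (G + G)*(G - 5) = (2*G)*(-5 + G) = 2*G*(-5 + G))
U(K, n) = -2*K + 5*n (U(K, n) = (1 + 1*(-3))*K + 5*n = (1 - 3)*K + 5*n = -2*K + 5*n)
U(T(H(5)), 16)*(-2280) = (-4*5*(-5 + 5) + 5*16)*(-2280) = (-4*5*0 + 80)*(-2280) = (-2*0 + 80)*(-2280) = (0 + 80)*(-2280) = 80*(-2280) = -182400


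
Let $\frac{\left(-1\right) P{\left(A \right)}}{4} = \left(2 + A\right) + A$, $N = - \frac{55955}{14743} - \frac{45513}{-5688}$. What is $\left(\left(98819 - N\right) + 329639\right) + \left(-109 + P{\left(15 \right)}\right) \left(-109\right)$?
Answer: $\frac{4232851726825}{9317576} \approx 4.5429 \cdot 10^{5}$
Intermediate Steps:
$N = \frac{39191791}{9317576}$ ($N = \left(-55955\right) \frac{1}{14743} - - \frac{5057}{632} = - \frac{55955}{14743} + \frac{5057}{632} = \frac{39191791}{9317576} \approx 4.2062$)
$P{\left(A \right)} = -8 - 8 A$ ($P{\left(A \right)} = - 4 \left(\left(2 + A\right) + A\right) = - 4 \left(2 + 2 A\right) = -8 - 8 A$)
$\left(\left(98819 - N\right) + 329639\right) + \left(-109 + P{\left(15 \right)}\right) \left(-109\right) = \left(\left(98819 - \frac{39191791}{9317576}\right) + 329639\right) + \left(-109 - 128\right) \left(-109\right) = \left(\frac{920714350953}{9317576} + 329639\right) + \left(-109 - 128\right) \left(-109\right) = \frac{3992150786017}{9317576} - -25833 = \frac{3992150786017}{9317576} + 25833 = \frac{4232851726825}{9317576}$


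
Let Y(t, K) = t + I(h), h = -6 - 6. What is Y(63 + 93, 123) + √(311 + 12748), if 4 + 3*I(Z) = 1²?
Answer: 155 + 3*√1451 ≈ 269.28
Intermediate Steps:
h = -12
I(Z) = -1 (I(Z) = -4/3 + (⅓)*1² = -4/3 + (⅓)*1 = -4/3 + ⅓ = -1)
Y(t, K) = -1 + t (Y(t, K) = t - 1 = -1 + t)
Y(63 + 93, 123) + √(311 + 12748) = (-1 + (63 + 93)) + √(311 + 12748) = (-1 + 156) + √13059 = 155 + 3*√1451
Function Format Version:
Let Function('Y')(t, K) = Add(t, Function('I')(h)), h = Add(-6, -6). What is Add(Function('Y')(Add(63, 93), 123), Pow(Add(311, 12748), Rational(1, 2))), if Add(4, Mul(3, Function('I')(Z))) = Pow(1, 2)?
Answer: Add(155, Mul(3, Pow(1451, Rational(1, 2)))) ≈ 269.28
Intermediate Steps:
h = -12
Function('I')(Z) = -1 (Function('I')(Z) = Add(Rational(-4, 3), Mul(Rational(1, 3), Pow(1, 2))) = Add(Rational(-4, 3), Mul(Rational(1, 3), 1)) = Add(Rational(-4, 3), Rational(1, 3)) = -1)
Function('Y')(t, K) = Add(-1, t) (Function('Y')(t, K) = Add(t, -1) = Add(-1, t))
Add(Function('Y')(Add(63, 93), 123), Pow(Add(311, 12748), Rational(1, 2))) = Add(Add(-1, Add(63, 93)), Pow(Add(311, 12748), Rational(1, 2))) = Add(Add(-1, 156), Pow(13059, Rational(1, 2))) = Add(155, Mul(3, Pow(1451, Rational(1, 2))))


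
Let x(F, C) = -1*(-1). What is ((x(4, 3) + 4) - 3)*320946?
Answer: 641892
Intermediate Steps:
x(F, C) = 1
((x(4, 3) + 4) - 3)*320946 = ((1 + 4) - 3)*320946 = (5 - 3)*320946 = 2*320946 = 641892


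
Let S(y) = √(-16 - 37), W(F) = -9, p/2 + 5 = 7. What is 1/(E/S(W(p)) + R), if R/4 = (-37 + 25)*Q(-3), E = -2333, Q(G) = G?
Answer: 7632/6541897 - 2333*I*√53/6541897 ≈ 0.0011666 - 0.0025963*I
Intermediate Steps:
p = 4 (p = -10 + 2*7 = -10 + 14 = 4)
S(y) = I*√53 (S(y) = √(-53) = I*√53)
R = 144 (R = 4*((-37 + 25)*(-3)) = 4*(-12*(-3)) = 4*36 = 144)
1/(E/S(W(p)) + R) = 1/(-2333*(-I*√53/53) + 144) = 1/(-(-2333)*I*√53/53 + 144) = 1/(2333*I*√53/53 + 144) = 1/(144 + 2333*I*√53/53)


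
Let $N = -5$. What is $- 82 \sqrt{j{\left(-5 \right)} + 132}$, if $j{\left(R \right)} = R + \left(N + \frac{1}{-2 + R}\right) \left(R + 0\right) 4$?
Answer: $- \frac{82 \sqrt{11263}}{7} \approx -1243.2$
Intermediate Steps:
$j{\left(R \right)} = R + 4 R \left(-5 + \frac{1}{-2 + R}\right)$ ($j{\left(R \right)} = R + \left(-5 + \frac{1}{-2 + R}\right) \left(R + 0\right) 4 = R + \left(-5 + \frac{1}{-2 + R}\right) R 4 = R + R \left(-5 + \frac{1}{-2 + R}\right) 4 = R + 4 R \left(-5 + \frac{1}{-2 + R}\right)$)
$- 82 \sqrt{j{\left(-5 \right)} + 132} = - 82 \sqrt{- \frac{5 \left(42 - -95\right)}{-2 - 5} + 132} = - 82 \sqrt{- \frac{5 \left(42 + 95\right)}{-7} + 132} = - 82 \sqrt{\left(-5\right) \left(- \frac{1}{7}\right) 137 + 132} = - 82 \sqrt{\frac{685}{7} + 132} = - 82 \sqrt{\frac{1609}{7}} = - 82 \frac{\sqrt{11263}}{7} = - \frac{82 \sqrt{11263}}{7}$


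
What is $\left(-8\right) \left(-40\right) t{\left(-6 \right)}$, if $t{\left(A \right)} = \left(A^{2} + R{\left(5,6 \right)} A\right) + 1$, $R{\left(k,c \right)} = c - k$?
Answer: $9920$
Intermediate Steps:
$t{\left(A \right)} = 1 + A + A^{2}$ ($t{\left(A \right)} = \left(A^{2} + \left(6 - 5\right) A\right) + 1 = \left(A^{2} + 1 A\right) + 1 = \left(A^{2} + A\right) + 1 = \left(A + A^{2}\right) + 1 = 1 + A + A^{2}$)
$\left(-8\right) \left(-40\right) t{\left(-6 \right)} = \left(-8\right) \left(-40\right) \left(1 - 6 + \left(-6\right)^{2}\right) = 320 \left(1 - 6 + 36\right) = 320 \cdot 31 = 9920$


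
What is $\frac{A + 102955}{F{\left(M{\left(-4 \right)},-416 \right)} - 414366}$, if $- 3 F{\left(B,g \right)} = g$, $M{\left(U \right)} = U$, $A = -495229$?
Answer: $\frac{15903}{16793} \approx 0.947$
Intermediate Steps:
$F{\left(B,g \right)} = - \frac{g}{3}$
$\frac{A + 102955}{F{\left(M{\left(-4 \right)},-416 \right)} - 414366} = \frac{-495229 + 102955}{\left(- \frac{1}{3}\right) \left(-416\right) - 414366} = - \frac{392274}{\frac{416}{3} - 414366} = - \frac{392274}{- \frac{1242682}{3}} = \left(-392274\right) \left(- \frac{3}{1242682}\right) = \frac{15903}{16793}$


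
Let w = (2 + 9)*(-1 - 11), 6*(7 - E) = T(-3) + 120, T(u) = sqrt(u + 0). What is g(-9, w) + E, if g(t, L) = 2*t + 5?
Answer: -26 - I*sqrt(3)/6 ≈ -26.0 - 0.28868*I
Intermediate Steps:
T(u) = sqrt(u)
E = -13 - I*sqrt(3)/6 (E = 7 - (sqrt(-3) + 120)/6 = 7 - (I*sqrt(3) + 120)/6 = 7 - (120 + I*sqrt(3))/6 = 7 + (-20 - I*sqrt(3)/6) = -13 - I*sqrt(3)/6 ≈ -13.0 - 0.28868*I)
w = -132 (w = 11*(-12) = -132)
g(t, L) = 5 + 2*t
g(-9, w) + E = (5 + 2*(-9)) + (-13 - I*sqrt(3)/6) = (5 - 18) + (-13 - I*sqrt(3)/6) = -13 + (-13 - I*sqrt(3)/6) = -26 - I*sqrt(3)/6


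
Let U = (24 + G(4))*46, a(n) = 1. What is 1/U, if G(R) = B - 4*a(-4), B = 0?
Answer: 1/920 ≈ 0.0010870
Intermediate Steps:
G(R) = -4 (G(R) = 0 - 4*1 = 0 - 4 = -4)
U = 920 (U = (24 - 4)*46 = 20*46 = 920)
1/U = 1/920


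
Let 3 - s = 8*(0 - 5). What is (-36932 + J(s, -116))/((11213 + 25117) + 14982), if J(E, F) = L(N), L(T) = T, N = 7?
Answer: -36925/51312 ≈ -0.71962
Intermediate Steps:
s = 43 (s = 3 - 8*(0 - 5) = 3 - 8*(-5) = 3 - 1*(-40) = 3 + 40 = 43)
J(E, F) = 7
(-36932 + J(s, -116))/((11213 + 25117) + 14982) = (-36932 + 7)/((11213 + 25117) + 14982) = -36925/(36330 + 14982) = -36925/51312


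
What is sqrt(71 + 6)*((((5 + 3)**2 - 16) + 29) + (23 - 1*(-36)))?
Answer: 136*sqrt(77) ≈ 1193.4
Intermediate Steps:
sqrt(71 + 6)*((((5 + 3)**2 - 16) + 29) + (23 - 1*(-36))) = sqrt(77)*(((8**2 - 16) + 29) + (23 + 36)) = sqrt(77)*(((64 - 16) + 29) + 59) = sqrt(77)*((48 + 29) + 59) = sqrt(77)*(77 + 59) = sqrt(77)*136 = 136*sqrt(77)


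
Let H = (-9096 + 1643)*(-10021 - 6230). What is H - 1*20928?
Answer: 121097775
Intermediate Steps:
H = 121118703 (H = -7453*(-16251) = 121118703)
H - 1*20928 = 121118703 - 1*20928 = 121118703 - 20928 = 121097775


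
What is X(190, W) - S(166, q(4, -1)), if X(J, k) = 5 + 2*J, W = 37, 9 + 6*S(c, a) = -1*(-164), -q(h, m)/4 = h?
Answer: 2155/6 ≈ 359.17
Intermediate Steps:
q(h, m) = -4*h
S(c, a) = 155/6 (S(c, a) = -3/2 + (-1*(-164))/6 = -3/2 + (1/6)*164 = -3/2 + 82/3 = 155/6)
X(190, W) - S(166, q(4, -1)) = (5 + 2*190) - 1*155/6 = (5 + 380) - 155/6 = 385 - 155/6 = 2155/6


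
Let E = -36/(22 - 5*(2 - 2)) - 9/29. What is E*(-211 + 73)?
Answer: 85698/319 ≈ 268.65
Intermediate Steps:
E = -621/319 (E = -36/(22 - 5*0) - 9*1/29 = -36/(22 - 1*0) - 9/29 = -36/(22 + 0) - 9/29 = -36/22 - 9/29 = -36*1/22 - 9/29 = -18/11 - 9/29 = -621/319 ≈ -1.9467)
E*(-211 + 73) = -621*(-211 + 73)/319 = -621/319*(-138) = 85698/319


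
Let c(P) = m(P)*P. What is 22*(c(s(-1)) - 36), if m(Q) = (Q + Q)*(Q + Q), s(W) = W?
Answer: -880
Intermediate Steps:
m(Q) = 4*Q² (m(Q) = (2*Q)*(2*Q) = 4*Q²)
c(P) = 4*P³ (c(P) = (4*P²)*P = 4*P³)
22*(c(s(-1)) - 36) = 22*(4*(-1)³ - 36) = 22*(4*(-1) - 36) = 22*(-4 - 36) = 22*(-40) = -880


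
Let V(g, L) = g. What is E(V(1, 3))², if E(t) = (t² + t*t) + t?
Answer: 9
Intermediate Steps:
E(t) = t + 2*t² (E(t) = (t² + t²) + t = 2*t² + t = t + 2*t²)
E(V(1, 3))² = (1*(1 + 2*1))² = (1*(1 + 2))² = (1*3)² = 3² = 9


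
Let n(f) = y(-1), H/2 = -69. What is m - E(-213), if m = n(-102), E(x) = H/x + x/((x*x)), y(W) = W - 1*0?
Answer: -350/213 ≈ -1.6432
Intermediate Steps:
y(W) = W (y(W) = W + 0 = W)
H = -138 (H = 2*(-69) = -138)
n(f) = -1
E(x) = -137/x (E(x) = -138/x + x/((x*x)) = -138/x + x/(x²) = -138/x + x/x² = -138/x + 1/x = -137/x)
m = -1
m - E(-213) = -1 - (-137)/(-213) = -1 - (-137)*(-1)/213 = -1 - 1*137/213 = -1 - 137/213 = -350/213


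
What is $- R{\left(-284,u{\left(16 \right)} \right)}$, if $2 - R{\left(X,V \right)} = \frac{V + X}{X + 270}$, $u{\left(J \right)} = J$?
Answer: $\frac{120}{7} \approx 17.143$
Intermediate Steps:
$R{\left(X,V \right)} = 2 - \frac{V + X}{270 + X}$ ($R{\left(X,V \right)} = 2 - \frac{V + X}{X + 270} = 2 - \frac{V + X}{270 + X}$)
$- R{\left(-284,u{\left(16 \right)} \right)} = - \frac{540 - 284 - 16}{270 - 284} = - \frac{540 - 284 - 16}{-14} = - \frac{\left(-1\right) 240}{14} = \left(-1\right) \left(- \frac{120}{7}\right) = \frac{120}{7}$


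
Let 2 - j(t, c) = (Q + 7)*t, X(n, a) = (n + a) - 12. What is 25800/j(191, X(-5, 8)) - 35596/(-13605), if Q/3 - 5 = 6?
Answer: -13187792/17319165 ≈ -0.76146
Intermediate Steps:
Q = 33 (Q = 15 + 3*6 = 15 + 18 = 33)
X(n, a) = -12 + a + n (X(n, a) = (a + n) - 12 = -12 + a + n)
j(t, c) = 2 - 40*t (j(t, c) = 2 - (33 + 7)*t = 2 - 40*t)
25800/j(191, X(-5, 8)) - 35596/(-13605) = 25800/(2 - 40*191) - 35596/(-13605) = 25800/(2 - 7640) - 35596*(-1/13605) = 25800/(-7638) + 35596/13605 = 25800*(-1/7638) + 35596/13605 = -4300/1273 + 35596/13605 = -13187792/17319165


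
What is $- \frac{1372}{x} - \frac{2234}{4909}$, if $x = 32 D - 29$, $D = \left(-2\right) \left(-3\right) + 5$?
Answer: $- \frac{7456730}{1585607} \approx -4.7028$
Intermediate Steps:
$D = 11$ ($D = 6 + 5 = 11$)
$x = 323$ ($x = 32 \cdot 11 - 29 = 352 - 29 = 323$)
$- \frac{1372}{x} - \frac{2234}{4909} = - \frac{1372}{323} - \frac{2234}{4909} = - \frac{7456730}{1585607}$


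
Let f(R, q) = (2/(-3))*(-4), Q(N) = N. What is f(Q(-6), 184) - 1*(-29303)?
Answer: 87917/3 ≈ 29306.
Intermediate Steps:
f(R, q) = 8/3 (f(R, q) = (2*(-⅓))*(-4) = -⅔*(-4) = 8/3)
f(Q(-6), 184) - 1*(-29303) = 8/3 - 1*(-29303) = 8/3 + 29303 = 87917/3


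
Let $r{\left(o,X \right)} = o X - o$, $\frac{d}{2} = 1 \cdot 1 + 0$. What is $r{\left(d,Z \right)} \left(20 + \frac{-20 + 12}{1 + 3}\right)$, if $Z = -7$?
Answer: $-288$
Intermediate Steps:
$d = 2$ ($d = 2 \left(1 \cdot 1 + 0\right) = 2 \left(1 + 0\right) = 2 \cdot 1 = 2$)
$r{\left(o,X \right)} = - o + X o$ ($r{\left(o,X \right)} = X o - o = - o + X o$)
$r{\left(d,Z \right)} \left(20 + \frac{-20 + 12}{1 + 3}\right) = 2 \left(-1 - 7\right) \left(20 + \frac{-20 + 12}{1 + 3}\right) = 2 \left(-8\right) \left(20 - \frac{8}{4}\right) = - 16 \left(20 - 2\right) = \left(-16\right) 18 = -288$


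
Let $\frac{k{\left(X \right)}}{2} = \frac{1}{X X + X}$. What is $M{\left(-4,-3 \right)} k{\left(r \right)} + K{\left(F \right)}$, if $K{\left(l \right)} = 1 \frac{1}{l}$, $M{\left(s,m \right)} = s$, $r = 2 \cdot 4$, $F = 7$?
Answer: $\frac{2}{63} \approx 0.031746$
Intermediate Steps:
$r = 8$
$k{\left(X \right)} = \frac{2}{X + X^{2}}$ ($k{\left(X \right)} = \frac{2}{X X + X} = \frac{2}{X^{2} + X} = \frac{2}{X + X^{2}}$)
$K{\left(l \right)} = \frac{1}{l}$
$M{\left(-4,-3 \right)} k{\left(r \right)} + K{\left(F \right)} = - 4 \frac{2}{8 \left(1 + 8\right)} + \frac{1}{7} = - 4 \cdot 2 \cdot \frac{1}{8} \cdot \frac{1}{9} + \frac{1}{7} = \left(-4\right) \frac{1}{36} + \frac{1}{7} = - \frac{1}{9} + \frac{1}{7} = \frac{2}{63}$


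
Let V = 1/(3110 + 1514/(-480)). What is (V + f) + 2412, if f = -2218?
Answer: 144654982/745643 ≈ 194.00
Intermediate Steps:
V = 240/745643 (V = 1/(3110 + 1514*(-1/480)) = 1/(3110 - 757/240) = 1/(745643/240) = 240/745643 ≈ 0.00032187)
(V + f) + 2412 = (240/745643 - 2218) + 2412 = -1653835934/745643 + 2412 = 144654982/745643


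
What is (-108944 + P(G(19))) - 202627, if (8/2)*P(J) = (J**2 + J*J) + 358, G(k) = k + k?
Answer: -621519/2 ≈ -3.1076e+5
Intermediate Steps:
G(k) = 2*k
P(J) = 179/2 + J**2/2 (P(J) = ((J**2 + J*J) + 358)/4 = ((J**2 + J**2) + 358)/4 = (2*J**2 + 358)/4 = (358 + 2*J**2)/4 = 179/2 + J**2/2)
(-108944 + P(G(19))) - 202627 = (-108944 + (179/2 + (2*19)**2/2)) - 202627 = (-108944 + (179/2 + (1/2)*38**2)) - 202627 = (-108944 + (179/2 + (1/2)*1444)) - 202627 = (-108944 + (179/2 + 722)) - 202627 = (-108944 + 1623/2) - 202627 = -216265/2 - 202627 = -621519/2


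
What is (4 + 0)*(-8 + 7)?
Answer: -4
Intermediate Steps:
(4 + 0)*(-8 + 7) = 4*(-1) = -4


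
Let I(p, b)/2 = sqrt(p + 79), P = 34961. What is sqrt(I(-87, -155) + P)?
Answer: sqrt(34961 + 4*I*sqrt(2)) ≈ 186.98 + 0.015*I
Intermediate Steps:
I(p, b) = 2*sqrt(79 + p) (I(p, b) = 2*sqrt(p + 79) = 2*sqrt(79 + p))
sqrt(I(-87, -155) + P) = sqrt(2*sqrt(79 - 87) + 34961) = sqrt(2*sqrt(-8) + 34961) = sqrt(2*(2*I*sqrt(2)) + 34961) = sqrt(4*I*sqrt(2) + 34961) = sqrt(34961 + 4*I*sqrt(2))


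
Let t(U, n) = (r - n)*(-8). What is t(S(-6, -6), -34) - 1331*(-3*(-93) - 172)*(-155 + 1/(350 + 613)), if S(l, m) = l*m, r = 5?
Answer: 198667576/9 ≈ 2.2074e+7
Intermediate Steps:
t(U, n) = -40 + 8*n (t(U, n) = (5 - n)*(-8) = -40 + 8*n)
t(S(-6, -6), -34) - 1331*(-3*(-93) - 172)*(-155 + 1/(350 + 613)) = (-40 + 8*(-34)) - 1331*(-3*(-93) - 172)*(-155 + 1/(350 + 613)) = (-40 - 272) - 1331*(279 - 172)*(-155 + 1/963) = -312 - 142417*(-155 + 1/963) = -312 - 142417*(-149264)/963 = -312 - 1331*(-149264/9) = -312 + 198670384/9 = 198667576/9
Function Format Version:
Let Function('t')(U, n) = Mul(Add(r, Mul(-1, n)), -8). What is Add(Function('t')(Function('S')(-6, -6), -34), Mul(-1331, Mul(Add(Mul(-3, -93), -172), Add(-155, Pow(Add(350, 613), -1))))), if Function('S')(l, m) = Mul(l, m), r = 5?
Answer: Rational(198667576, 9) ≈ 2.2074e+7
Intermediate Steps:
Function('t')(U, n) = Add(-40, Mul(8, n)) (Function('t')(U, n) = Mul(Add(5, Mul(-1, n)), -8) = Add(-40, Mul(8, n)))
Add(Function('t')(Function('S')(-6, -6), -34), Mul(-1331, Mul(Add(Mul(-3, -93), -172), Add(-155, Pow(Add(350, 613), -1))))) = Add(Add(-40, Mul(8, -34)), Mul(-1331, Mul(Add(Mul(-3, -93), -172), Add(-155, Pow(Add(350, 613), -1))))) = Add(Add(-40, -272), Mul(-1331, Mul(Add(279, -172), Add(-155, Pow(963, -1))))) = Add(-312, Mul(-1331, Mul(107, Add(-155, Rational(1, 963))))) = Add(-312, Mul(-1331, Mul(107, Rational(-149264, 963)))) = Add(-312, Mul(-1331, Rational(-149264, 9))) = Add(-312, Rational(198670384, 9)) = Rational(198667576, 9)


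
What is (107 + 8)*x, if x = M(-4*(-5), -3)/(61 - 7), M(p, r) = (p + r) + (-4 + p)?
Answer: 1265/18 ≈ 70.278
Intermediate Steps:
M(p, r) = -4 + r + 2*p
x = 11/18 (x = (-4 - 3 + 2*(-4*(-5)))/(61 - 7) = (-4 - 3 + 2*20)/54 = (-4 - 3 + 40)*(1/54) = 33*(1/54) = 11/18 ≈ 0.61111)
(107 + 8)*x = (107 + 8)*(11/18) = 115*(11/18) = 1265/18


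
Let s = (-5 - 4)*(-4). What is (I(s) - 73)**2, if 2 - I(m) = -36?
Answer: 1225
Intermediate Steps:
s = 36 (s = -9*(-4) = 36)
I(m) = 38 (I(m) = 2 - 1*(-36) = 2 + 36 = 38)
(I(s) - 73)**2 = (38 - 73)**2 = (-35)**2 = 1225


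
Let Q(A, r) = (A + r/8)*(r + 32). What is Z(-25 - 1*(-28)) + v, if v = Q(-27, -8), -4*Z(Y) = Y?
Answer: -2691/4 ≈ -672.75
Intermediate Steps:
Z(Y) = -Y/4
Q(A, r) = (32 + r)*(A + r/8) (Q(A, r) = (A + r*(⅛))*(32 + r) = (A + r/8)*(32 + r) = (32 + r)*(A + r/8))
v = -672 (v = 4*(-8) + 32*(-27) + (⅛)*(-8)² - 27*(-8) = -32 - 864 + (⅛)*64 + 216 = -32 - 864 + 8 + 216 = -672)
Z(-25 - 1*(-28)) + v = -(-25 - 1*(-28))/4 - 672 = -(-25 + 28)/4 - 672 = -¼*3 - 672 = -¾ - 672 = -2691/4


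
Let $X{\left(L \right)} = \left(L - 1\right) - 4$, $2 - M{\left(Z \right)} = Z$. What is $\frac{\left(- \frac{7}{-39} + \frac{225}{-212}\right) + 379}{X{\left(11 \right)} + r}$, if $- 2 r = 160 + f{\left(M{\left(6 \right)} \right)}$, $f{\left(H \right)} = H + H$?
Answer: $- \frac{3126281}{578760} \approx -5.4017$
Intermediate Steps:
$M{\left(Z \right)} = 2 - Z$
$f{\left(H \right)} = 2 H$
$X{\left(L \right)} = -5 + L$ ($X{\left(L \right)} = \left(-1 + L\right) - 4 = -5 + L$)
$r = -76$ ($r = - \frac{160 + 2 \left(2 - 6\right)}{2} = - \frac{160 + 2 \left(-4\right)}{2} = - \frac{160 - 8}{2} = \left(- \frac{1}{2}\right) 152 = -76$)
$\frac{\left(- \frac{7}{-39} + \frac{225}{-212}\right) + 379}{X{\left(11 \right)} + r} = \frac{\left(- \frac{7}{-39} + \frac{225}{-212}\right) + 379}{\left(-5 + 11\right) - 76} = \frac{\left(\left(-7\right) \left(- \frac{1}{39}\right) + 225 \left(- \frac{1}{212}\right)\right) + 379}{6 - 76} = \frac{\left(\frac{7}{39} - \frac{225}{212}\right) + 379}{-70} = \left(- \frac{7291}{8268} + 379\right) \left(- \frac{1}{70}\right) = \frac{3126281}{8268} \left(- \frac{1}{70}\right) = - \frac{3126281}{578760}$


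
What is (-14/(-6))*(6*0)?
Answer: 0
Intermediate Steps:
(-14/(-6))*(6*0) = -1/6*(-14)*0 = (7/3)*0 = 0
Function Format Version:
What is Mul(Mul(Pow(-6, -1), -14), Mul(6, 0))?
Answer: 0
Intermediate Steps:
Mul(Mul(Pow(-6, -1), -14), Mul(6, 0)) = Mul(Mul(Rational(-1, 6), -14), 0) = Mul(Rational(7, 3), 0) = 0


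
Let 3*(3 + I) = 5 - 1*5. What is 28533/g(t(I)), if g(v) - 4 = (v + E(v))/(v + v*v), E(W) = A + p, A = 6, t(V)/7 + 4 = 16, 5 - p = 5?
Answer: 6790854/955 ≈ 7110.8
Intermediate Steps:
I = -3 (I = -3 + (5 - 1*5)/3 = -3 + (5 - 5)/3 = -3 + (⅓)*0 = -3 + 0 = -3)
p = 0 (p = 5 - 1*5 = 5 - 5 = 0)
t(V) = 84 (t(V) = -28 + 7*16 = -28 + 112 = 84)
E(W) = 6 (E(W) = 6 + 0 = 6)
g(v) = 4 + (6 + v)/(v + v²) (g(v) = 4 + (v + 6)/(v + v*v) = 4 + (6 + v)/(v + v²))
28533/g(t(I)) = 28533/(((6 + 4*84² + 5*84)/(84*(1 + 84)))) = 28533/(((1/84)*(6 + 4*7056 + 420)/85)) = 28533/(((1/84)*(1/85)*(6 + 28224 + 420))) = 28533/(((1/84)*(1/85)*28650)) = 28533/(955/238) = 28533*(238/955) = 6790854/955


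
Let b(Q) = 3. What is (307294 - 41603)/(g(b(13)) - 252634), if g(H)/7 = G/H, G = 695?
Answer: -797073/753037 ≈ -1.0585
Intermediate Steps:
g(H) = 4865/H (g(H) = 7*(695/H) = 4865/H)
(307294 - 41603)/(g(b(13)) - 252634) = (307294 - 41603)/(4865/3 - 252634) = 265691/(4865*(⅓) - 252634) = 265691/(4865/3 - 252634) = 265691/(-753037/3) = 265691*(-3/753037) = -797073/753037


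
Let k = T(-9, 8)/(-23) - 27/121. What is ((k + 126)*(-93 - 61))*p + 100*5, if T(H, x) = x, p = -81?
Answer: 395970746/253 ≈ 1.5651e+6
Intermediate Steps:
k = -1589/2783 (k = 8/(-23) - 27/121 = 8*(-1/23) - 27*1/121 = -8/23 - 27/121 = -1589/2783 ≈ -0.57097)
((k + 126)*(-93 - 61))*p + 100*5 = ((-1589/2783 + 126)*(-93 - 61))*(-81) + 100*5 = ((349069/2783)*(-154))*(-81) + 500 = -4886966/253*(-81) + 500 = 395844246/253 + 500 = 395970746/253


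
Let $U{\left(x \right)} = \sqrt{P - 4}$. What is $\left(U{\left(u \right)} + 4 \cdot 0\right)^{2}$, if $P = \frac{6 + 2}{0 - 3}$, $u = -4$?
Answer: $- \frac{20}{3} \approx -6.6667$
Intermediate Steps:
$P = - \frac{8}{3}$ ($P = \frac{8}{-3} = 8 \left(- \frac{1}{3}\right) = - \frac{8}{3} \approx -2.6667$)
$U{\left(x \right)} = \frac{2 i \sqrt{15}}{3}$ ($U{\left(x \right)} = \sqrt{- \frac{8}{3} - 4} = \sqrt{- \frac{20}{3}} = \frac{2 i \sqrt{15}}{3}$)
$\left(U{\left(u \right)} + 4 \cdot 0\right)^{2} = \left(\frac{2 i \sqrt{15}}{3} + 4 \cdot 0\right)^{2} = \left(\frac{2 i \sqrt{15}}{3} + 0\right)^{2} = \left(\frac{2 i \sqrt{15}}{3}\right)^{2} = - \frac{20}{3}$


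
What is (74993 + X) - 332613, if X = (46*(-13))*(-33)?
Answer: -237886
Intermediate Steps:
X = 19734 (X = -598*(-33) = 19734)
(74993 + X) - 332613 = (74993 + 19734) - 332613 = 94727 - 332613 = -237886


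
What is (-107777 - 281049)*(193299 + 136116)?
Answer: -128085116790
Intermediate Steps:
(-107777 - 281049)*(193299 + 136116) = -388826*329415 = -128085116790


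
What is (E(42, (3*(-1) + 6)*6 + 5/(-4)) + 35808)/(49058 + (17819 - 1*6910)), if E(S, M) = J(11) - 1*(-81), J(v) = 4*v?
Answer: 35933/59967 ≈ 0.59921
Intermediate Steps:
E(S, M) = 125 (E(S, M) = 4*11 - 1*(-81) = 44 + 81 = 125)
(E(42, (3*(-1) + 6)*6 + 5/(-4)) + 35808)/(49058 + (17819 - 1*6910)) = (125 + 35808)/(49058 + (17819 - 1*6910)) = 35933/(49058 + (17819 - 6910)) = 35933/(49058 + 10909) = 35933/59967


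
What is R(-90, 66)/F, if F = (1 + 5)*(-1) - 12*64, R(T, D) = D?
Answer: -11/129 ≈ -0.085271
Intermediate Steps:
F = -774 (F = 6*(-1) - 768 = -6 - 768 = -774)
R(-90, 66)/F = 66/(-774) = 66*(-1/774) = -11/129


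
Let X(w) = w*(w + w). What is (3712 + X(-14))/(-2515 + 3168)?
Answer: 4104/653 ≈ 6.2848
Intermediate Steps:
X(w) = 2*w**2 (X(w) = w*(2*w) = 2*w**2)
(3712 + X(-14))/(-2515 + 3168) = (3712 + 2*(-14)**2)/(-2515 + 3168) = (3712 + 2*196)/653 = (3712 + 392)*(1/653) = 4104*(1/653) = 4104/653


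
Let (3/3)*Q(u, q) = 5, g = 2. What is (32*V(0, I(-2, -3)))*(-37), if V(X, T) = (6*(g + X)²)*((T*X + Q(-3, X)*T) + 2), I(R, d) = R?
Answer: 227328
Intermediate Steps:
Q(u, q) = 5
V(X, T) = 6*(2 + X)²*(2 + 5*T + T*X) (V(X, T) = (6*(2 + X)²)*((T*X + 5*T) + 2) = (6*(2 + X)²)*((5*T + T*X) + 2) = (6*(2 + X)²)*(2 + 5*T + T*X) = 6*(2 + X)²*(2 + 5*T + T*X))
(32*V(0, I(-2, -3)))*(-37) = (32*(6*(2 + 0)²*(2 + 5*(-2) - 2*0)))*(-37) = (32*(6*2²*(2 - 10 + 0)))*(-37) = (32*(6*4*(-8)))*(-37) = (32*(-192))*(-37) = -6144*(-37) = 227328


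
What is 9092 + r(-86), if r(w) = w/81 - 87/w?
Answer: 63334523/6966 ≈ 9092.0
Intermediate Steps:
r(w) = -87/w + w/81 (r(w) = w*(1/81) - 87/w = w/81 - 87/w = -87/w + w/81)
9092 + r(-86) = 9092 + (-87/(-86) + (1/81)*(-86)) = 9092 + (-87*(-1/86) - 86/81) = 9092 + (87/86 - 86/81) = 9092 - 349/6966 = 63334523/6966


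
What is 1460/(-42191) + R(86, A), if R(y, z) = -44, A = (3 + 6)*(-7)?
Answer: -1857864/42191 ≈ -44.035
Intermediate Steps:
A = -63 (A = 9*(-7) = -63)
1460/(-42191) + R(86, A) = 1460/(-42191) - 44 = 1460*(-1/42191) - 44 = -1460/42191 - 44 = -1857864/42191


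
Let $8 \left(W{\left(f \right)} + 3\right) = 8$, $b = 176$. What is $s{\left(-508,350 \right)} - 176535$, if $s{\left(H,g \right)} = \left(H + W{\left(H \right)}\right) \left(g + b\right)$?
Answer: $-444795$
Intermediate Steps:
$W{\left(f \right)} = -2$ ($W{\left(f \right)} = -3 + \frac{1}{8} \cdot 8 = -3 + 1 = -2$)
$s{\left(H,g \right)} = \left(-2 + H\right) \left(176 + g\right)$ ($s{\left(H,g \right)} = \left(H - 2\right) \left(g + 176\right) = \left(-2 + H\right) \left(176 + g\right)$)
$s{\left(-508,350 \right)} - 176535 = \left(-352 - 700 + 176 \left(-508\right) - 177800\right) - 176535 = \left(-352 - 700 - 89408 - 177800\right) - 176535 = -268260 - 176535 = -444795$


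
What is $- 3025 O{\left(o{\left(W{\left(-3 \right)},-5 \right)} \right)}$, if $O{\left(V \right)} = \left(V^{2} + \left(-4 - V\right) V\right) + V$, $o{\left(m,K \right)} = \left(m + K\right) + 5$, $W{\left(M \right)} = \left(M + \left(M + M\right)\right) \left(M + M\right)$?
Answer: $490050$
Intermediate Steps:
$W{\left(M \right)} = 6 M^{2}$ ($W{\left(M \right)} = \left(M + 2 M\right) 2 M = 3 M 2 M = 6 M^{2}$)
$o{\left(m,K \right)} = 5 + K + m$ ($o{\left(m,K \right)} = \left(K + m\right) + 5 = 5 + K + m$)
$O{\left(V \right)} = V + V^{2} + V \left(-4 - V\right)$ ($O{\left(V \right)} = \left(V^{2} + V \left(-4 - V\right)\right) + V = V + V^{2} + V \left(-4 - V\right)$)
$- 3025 O{\left(o{\left(W{\left(-3 \right)},-5 \right)} \right)} = - 3025 \left(- 3 \left(5 - 5 + 6 \left(-3\right)^{2}\right)\right) = - 3025 \left(- 3 \left(5 - 5 + 6 \cdot 9\right)\right) = - 3025 \left(- 3 \left(5 - 5 + 54\right)\right) = - 3025 \left(\left(-3\right) 54\right) = \left(-3025\right) \left(-162\right) = 490050$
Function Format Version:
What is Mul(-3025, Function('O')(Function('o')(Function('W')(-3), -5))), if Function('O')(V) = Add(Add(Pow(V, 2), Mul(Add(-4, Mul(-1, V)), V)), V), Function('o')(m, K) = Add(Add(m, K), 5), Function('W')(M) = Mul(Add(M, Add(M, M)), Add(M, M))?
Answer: 490050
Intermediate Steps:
Function('W')(M) = Mul(6, Pow(M, 2)) (Function('W')(M) = Mul(Add(M, Mul(2, M)), Mul(2, M)) = Mul(Mul(3, M), Mul(2, M)) = Mul(6, Pow(M, 2)))
Function('o')(m, K) = Add(5, K, m) (Function('o')(m, K) = Add(Add(K, m), 5) = Add(5, K, m))
Function('O')(V) = Add(V, Pow(V, 2), Mul(V, Add(-4, Mul(-1, V)))) (Function('O')(V) = Add(Add(Pow(V, 2), Mul(V, Add(-4, Mul(-1, V)))), V) = Add(V, Pow(V, 2), Mul(V, Add(-4, Mul(-1, V)))))
Mul(-3025, Function('O')(Function('o')(Function('W')(-3), -5))) = Mul(-3025, Mul(-3, Add(5, -5, Mul(6, Pow(-3, 2))))) = Mul(-3025, Mul(-3, Add(5, -5, Mul(6, 9)))) = Mul(-3025, Mul(-3, Add(5, -5, 54))) = Mul(-3025, Mul(-3, 54)) = Mul(-3025, -162) = 490050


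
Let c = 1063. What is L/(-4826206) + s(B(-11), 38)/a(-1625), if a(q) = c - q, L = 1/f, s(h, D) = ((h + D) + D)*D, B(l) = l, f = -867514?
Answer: 184667841813503/200966461050432 ≈ 0.91890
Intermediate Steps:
s(h, D) = D*(h + 2*D) (s(h, D) = ((D + h) + D)*D = (h + 2*D)*D = D*(h + 2*D))
L = -1/867514 (L = 1/(-867514) = -1/867514 ≈ -1.1527e-6)
a(q) = 1063 - q
L/(-4826206) + s(B(-11), 38)/a(-1625) = -1/867514/(-4826206) + (38*(-11 + 2*38))/(1063 - 1*(-1625)) = -1/867514*(-1/4826206) + (38*(-11 + 76))/(1063 + 1625) = 1/4186801271884 + (38*65)/2688 = 1/4186801271884 + 2470*(1/2688) = 1/4186801271884 + 1235/1344 = 184667841813503/200966461050432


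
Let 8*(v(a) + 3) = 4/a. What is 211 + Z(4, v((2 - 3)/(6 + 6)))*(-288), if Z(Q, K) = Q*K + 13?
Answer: 6835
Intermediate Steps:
v(a) = -3 + 1/(2*a) (v(a) = -3 + (4/a)/8 = -3 + 1/(2*a))
Z(Q, K) = 13 + K*Q (Z(Q, K) = K*Q + 13 = 13 + K*Q)
211 + Z(4, v((2 - 3)/(6 + 6)))*(-288) = 211 + (13 + (-3 + 1/(2*(((2 - 3)/(6 + 6)))))*4)*(-288) = 211 + (13 + (-3 + 1/(2*((-1/12))))*4)*(-288) = 211 + (13 + (-3 + 1/(2*((-1*1/12))))*4)*(-288) = 211 + (13 + (-3 + 1/(2*(-1/12)))*4)*(-288) = 211 + (13 + (-3 + (½)*(-12))*4)*(-288) = 211 + (13 + (-3 - 6)*4)*(-288) = 211 + (13 - 9*4)*(-288) = 211 + (13 - 36)*(-288) = 211 - 23*(-288) = 211 + 6624 = 6835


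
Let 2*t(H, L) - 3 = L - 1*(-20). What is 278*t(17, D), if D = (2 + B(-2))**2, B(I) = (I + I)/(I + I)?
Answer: 4448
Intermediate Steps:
B(I) = 1 (B(I) = (2*I)/((2*I)) = (2*I)*(1/(2*I)) = 1)
D = 9 (D = (2 + 1)**2 = 3**2 = 9)
t(H, L) = 23/2 + L/2 (t(H, L) = 3/2 + (L - 1*(-20))/2 = 3/2 + (L + 20)/2 = 3/2 + (20 + L)/2 = 3/2 + (10 + L/2) = 23/2 + L/2)
278*t(17, D) = 278*(23/2 + (1/2)*9) = 278*(23/2 + 9/2) = 278*16 = 4448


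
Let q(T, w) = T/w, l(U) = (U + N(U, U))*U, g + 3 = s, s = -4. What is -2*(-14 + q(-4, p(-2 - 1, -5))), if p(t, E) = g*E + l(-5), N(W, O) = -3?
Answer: 2108/75 ≈ 28.107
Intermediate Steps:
g = -7 (g = -3 - 4 = -7)
l(U) = U*(-3 + U) (l(U) = (U - 3)*U = (-3 + U)*U = U*(-3 + U))
p(t, E) = 40 - 7*E (p(t, E) = -7*E - 5*(-3 - 5) = -7*E - 5*(-8) = -7*E + 40 = 40 - 7*E)
-2*(-14 + q(-4, p(-2 - 1, -5))) = -2*(-14 - 4/(40 - 7*(-5))) = -2*(-14 - 4/(40 + 35)) = -2*(-14 - 4/75) = -2*(-1054/75) = 2108/75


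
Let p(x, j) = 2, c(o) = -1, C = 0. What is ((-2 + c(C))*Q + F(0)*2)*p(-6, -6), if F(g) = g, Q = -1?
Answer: 6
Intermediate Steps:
((-2 + c(C))*Q + F(0)*2)*p(-6, -6) = ((-2 - 1)*(-1) + 0*2)*2 = (-3*(-1) + 0)*2 = (3 + 0)*2 = 3*2 = 6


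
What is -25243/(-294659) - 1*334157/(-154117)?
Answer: 102352742894/45411961103 ≈ 2.2539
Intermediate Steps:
-25243/(-294659) - 1*334157/(-154117) = -25243*(-1/294659) - 334157*(-1/154117) = 25243/294659 + 334157/154117 = 102352742894/45411961103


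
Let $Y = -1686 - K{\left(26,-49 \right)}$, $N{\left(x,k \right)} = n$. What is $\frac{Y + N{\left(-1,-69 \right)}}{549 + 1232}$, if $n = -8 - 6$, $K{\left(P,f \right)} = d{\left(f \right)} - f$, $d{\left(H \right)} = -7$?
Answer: $- \frac{134}{137} \approx -0.9781$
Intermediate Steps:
$K{\left(P,f \right)} = -7 - f$
$n = -14$ ($n = -8 - 6 = -14$)
$N{\left(x,k \right)} = -14$
$Y = -1728$ ($Y = -1686 - \left(-7 - -49\right) = -1686 - \left(-7 + 49\right) = -1686 - 42 = -1728$)
$\frac{Y + N{\left(-1,-69 \right)}}{549 + 1232} = \frac{-1728 - 14}{549 + 1232} = - \frac{1742}{1781} = \left(-1742\right) \frac{1}{1781} = - \frac{134}{137}$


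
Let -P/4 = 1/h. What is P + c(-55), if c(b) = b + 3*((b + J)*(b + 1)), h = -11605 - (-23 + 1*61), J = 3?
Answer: 97440271/11643 ≈ 8369.0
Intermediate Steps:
h = -11643 (h = -11605 - (-23 + 61) = -11605 - 1*38 = -11605 - 38 = -11643)
P = 4/11643 (P = -4/(-11643) = -4*(-1/11643) = 4/11643 ≈ 0.00034355)
c(b) = b + 3*(1 + b)*(3 + b) (c(b) = b + 3*((b + 3)*(b + 1)) = b + 3*((3 + b)*(1 + b)) = b + 3*((1 + b)*(3 + b)) = b + 3*(1 + b)*(3 + b))
P + c(-55) = 4/11643 + (9 + 3*(-55)² + 13*(-55)) = 4/11643 + (9 + 3*3025 - 715) = 4/11643 + (9 + 9075 - 715) = 4/11643 + 8369 = 97440271/11643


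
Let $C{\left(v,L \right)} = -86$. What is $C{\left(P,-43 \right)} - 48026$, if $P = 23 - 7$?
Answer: $-48112$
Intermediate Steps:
$P = 16$
$C{\left(P,-43 \right)} - 48026 = -86 - 48026 = -48112$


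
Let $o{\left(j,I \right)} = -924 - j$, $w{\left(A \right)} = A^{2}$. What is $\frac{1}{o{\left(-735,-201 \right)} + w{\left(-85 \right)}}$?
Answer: $\frac{1}{7036} \approx 0.00014213$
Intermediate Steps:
$\frac{1}{o{\left(-735,-201 \right)} + w{\left(-85 \right)}} = \frac{1}{\left(-924 - -735\right) + \left(-85\right)^{2}} = \frac{1}{\left(-924 + 735\right) + 7225} = \frac{1}{-189 + 7225} = \frac{1}{7036}$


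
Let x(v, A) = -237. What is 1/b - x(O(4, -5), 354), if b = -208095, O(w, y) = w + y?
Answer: 49318514/208095 ≈ 237.00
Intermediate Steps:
1/b - x(O(4, -5), 354) = 1/(-208095) - 1*(-237) = -1/208095 + 237 = 49318514/208095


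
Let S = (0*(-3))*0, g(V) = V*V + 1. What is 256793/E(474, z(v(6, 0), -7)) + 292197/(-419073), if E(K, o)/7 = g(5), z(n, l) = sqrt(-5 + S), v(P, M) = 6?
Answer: 35853944345/25423762 ≈ 1410.3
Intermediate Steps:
g(V) = 1 + V**2 (g(V) = V**2 + 1 = 1 + V**2)
S = 0 (S = 0*0 = 0)
z(n, l) = I*sqrt(5) (z(n, l) = sqrt(-5 + 0) = sqrt(-5) = I*sqrt(5))
E(K, o) = 182 (E(K, o) = 7*(1 + 5**2) = 7*(1 + 25) = 7*26 = 182)
256793/E(474, z(v(6, 0), -7)) + 292197/(-419073) = 256793/182 + 292197/(-419073) = 256793*(1/182) + 292197*(-1/419073) = 256793/182 - 97399/139691 = 35853944345/25423762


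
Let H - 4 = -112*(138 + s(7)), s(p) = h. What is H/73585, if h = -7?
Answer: -14668/73585 ≈ -0.19933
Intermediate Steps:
s(p) = -7
H = -14668 (H = 4 - 112*(138 - 7) = 4 - 112*131 = 4 - 14672 = -14668)
H/73585 = -14668/73585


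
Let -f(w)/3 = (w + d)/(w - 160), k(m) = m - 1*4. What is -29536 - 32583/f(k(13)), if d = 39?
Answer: -3057739/48 ≈ -63703.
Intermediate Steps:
k(m) = -4 + m (k(m) = m - 4 = -4 + m)
f(w) = -3*(39 + w)/(-160 + w) (f(w) = -3*(w + 39)/(w - 160) = -3*(39 + w)/(-160 + w))
-29536 - 32583/f(k(13)) = -29536 - 32583/(3*(-39 - (-4 + 13))/(-160 + (-4 + 13))) = -29536 - 32583/(3*(-39 - 1*9)/(-160 + 9)) = -29536 - 32583/(3*(-39 - 9)/(-151)) = -29536 - 32583/(3*(-1/151)*(-48)) = -29536 - 32583/144/151 = -29536 - 32583*151/144 = -29536 - 1*1640011/48 = -29536 - 1640011/48 = -3057739/48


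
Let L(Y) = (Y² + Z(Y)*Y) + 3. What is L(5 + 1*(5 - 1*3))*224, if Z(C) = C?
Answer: 22624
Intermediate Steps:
L(Y) = 3 + 2*Y² (L(Y) = (Y² + Y*Y) + 3 = (Y² + Y²) + 3 = 2*Y² + 3 = 3 + 2*Y²)
L(5 + 1*(5 - 1*3))*224 = (3 + 2*(5 + 1*(5 - 1*3))²)*224 = (3 + 2*(5 + 1*(5 - 3))²)*224 = (3 + 2*(5 + 1*2)²)*224 = (3 + 2*(5 + 2)²)*224 = (3 + 2*7²)*224 = (3 + 2*49)*224 = (3 + 98)*224 = 101*224 = 22624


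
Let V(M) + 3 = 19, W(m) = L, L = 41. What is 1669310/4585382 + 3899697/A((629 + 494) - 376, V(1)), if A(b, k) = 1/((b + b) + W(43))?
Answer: 13724128330287100/2292691 ≈ 5.9860e+9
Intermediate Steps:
W(m) = 41
V(M) = 16 (V(M) = -3 + 19 = 16)
A(b, k) = 1/(41 + 2*b) (A(b, k) = 1/((b + b) + 41) = 1/(2*b + 41) = 1/(41 + 2*b))
1669310/4585382 + 3899697/A((629 + 494) - 376, V(1)) = 1669310/4585382 + 3899697/(1/(41 + 2*((629 + 494) - 376))) = 1669310*(1/4585382) + 3899697/(1/(41 + 2*(1123 - 376))) = 834655/2292691 + 3899697/(1/(41 + 2*747)) = 834655/2292691 + 3899697/(1/(41 + 1494)) = 834655/2292691 + 3899697/(1/1535) = 834655/2292691 + 3899697*1535 = 834655/2292691 + 5986034895 = 13724128330287100/2292691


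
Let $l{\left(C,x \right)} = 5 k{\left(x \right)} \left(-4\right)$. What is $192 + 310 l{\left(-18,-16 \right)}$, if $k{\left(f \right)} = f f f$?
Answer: $25395392$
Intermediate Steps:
$k{\left(f \right)} = f^{3}$ ($k{\left(f \right)} = f^{2} f = f^{3}$)
$l{\left(C,x \right)} = - 20 x^{3}$ ($l{\left(C,x \right)} = 5 x^{3} \left(-4\right) = - 20 x^{3}$)
$192 + 310 l{\left(-18,-16 \right)} = 192 + 310 \left(- 20 \left(-16\right)^{3}\right) = 192 + 310 \left(\left(-20\right) \left(-4096\right)\right) = 192 + 310 \cdot 81920 = 192 + 25395200 = 25395392$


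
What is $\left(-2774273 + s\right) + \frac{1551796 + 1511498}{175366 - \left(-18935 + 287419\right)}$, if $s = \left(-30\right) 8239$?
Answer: $- \frac{140676896284}{46559} \approx -3.0215 \cdot 10^{6}$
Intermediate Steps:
$s = -247170$
$\left(-2774273 + s\right) + \frac{1551796 + 1511498}{175366 - \left(-18935 + 287419\right)} = \left(-2774273 - 247170\right) + \frac{1551796 + 1511498}{175366 - \left(-18935 + 287419\right)} = -3021443 + \frac{3063294}{175366 - 268484} = -3021443 + \frac{3063294}{-93118} = -3021443 + 3063294 \left(- \frac{1}{93118}\right) = -3021443 - \frac{1531647}{46559} = - \frac{140676896284}{46559}$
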